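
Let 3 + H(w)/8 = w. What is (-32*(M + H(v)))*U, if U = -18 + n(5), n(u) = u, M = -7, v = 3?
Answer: -2912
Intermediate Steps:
H(w) = -24 + 8*w
U = -13 (U = -18 + 5 = -13)
(-32*(M + H(v)))*U = -32*(-7 + (-24 + 8*3))*(-13) = -32*(-7 + (-24 + 24))*(-13) = -32*(-7 + 0)*(-13) = -32*(-7)*(-13) = 224*(-13) = -2912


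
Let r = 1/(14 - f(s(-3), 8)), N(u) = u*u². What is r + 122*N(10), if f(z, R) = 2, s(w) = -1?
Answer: 1464001/12 ≈ 1.2200e+5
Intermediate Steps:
N(u) = u³
r = 1/12 (r = 1/(14 - 1*2) = 1/(14 - 2) = 1/12 ≈ 0.083333)
r + 122*N(10) = 1/12 + 122*10³ = 1/12 + 122*1000 = 1/12 + 122000 = 1464001/12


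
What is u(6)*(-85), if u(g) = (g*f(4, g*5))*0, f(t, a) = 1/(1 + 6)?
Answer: 0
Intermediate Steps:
f(t, a) = ⅐ (f(t, a) = 1/7 = ⅐)
u(g) = 0 (u(g) = (g*(⅐))*0 = (g/7)*0 = 0)
u(6)*(-85) = 0*(-85) = 0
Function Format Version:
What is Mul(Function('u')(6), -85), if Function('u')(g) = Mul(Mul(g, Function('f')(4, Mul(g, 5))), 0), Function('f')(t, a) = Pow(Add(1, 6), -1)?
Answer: 0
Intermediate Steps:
Function('f')(t, a) = Rational(1, 7) (Function('f')(t, a) = Pow(7, -1) = Rational(1, 7))
Function('u')(g) = 0 (Function('u')(g) = Mul(Mul(g, Rational(1, 7)), 0) = Mul(Mul(Rational(1, 7), g), 0) = 0)
Mul(Function('u')(6), -85) = Mul(0, -85) = 0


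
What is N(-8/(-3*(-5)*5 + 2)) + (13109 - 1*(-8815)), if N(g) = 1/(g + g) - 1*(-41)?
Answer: 351363/16 ≈ 21960.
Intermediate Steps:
N(g) = 41 + 1/(2*g) (N(g) = 1/(2*g) + 41 = 41 + 1/(2*g))
N(-8/(-3*(-5)*5 + 2)) + (13109 - 1*(-8815)) = (41 + 1/(2*((-8/(-3*(-5)*5 + 2))))) + (13109 - 1*(-8815)) = (41 + 1/(2*((-8/(15*5 + 2))))) + (13109 + 8815) = (41 + 1/(2*((-8/(75 + 2))))) + 21924 = (41 + 1/(2*((-8/77)))) + 21924 = (41 + 1/(2*(((1/77)*(-8))))) + 21924 = (41 + 1/(2*(-8/77))) + 21924 = (41 + (½)*(-77/8)) + 21924 = (41 - 77/16) + 21924 = 579/16 + 21924 = 351363/16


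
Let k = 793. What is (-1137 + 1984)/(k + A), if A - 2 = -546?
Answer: 847/249 ≈ 3.4016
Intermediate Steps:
A = -544 (A = 2 - 546 = -544)
(-1137 + 1984)/(k + A) = (-1137 + 1984)/(793 - 544) = 847/249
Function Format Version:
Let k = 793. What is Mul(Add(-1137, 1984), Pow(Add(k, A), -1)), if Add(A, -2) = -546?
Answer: Rational(847, 249) ≈ 3.4016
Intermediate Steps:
A = -544 (A = Add(2, -546) = -544)
Mul(Add(-1137, 1984), Pow(Add(k, A), -1)) = Mul(Add(-1137, 1984), Pow(Add(793, -544), -1)) = Mul(847, Pow(249, -1)) = Mul(847, Rational(1, 249)) = Rational(847, 249)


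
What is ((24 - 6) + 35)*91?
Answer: 4823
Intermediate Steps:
((24 - 6) + 35)*91 = (18 + 35)*91 = 53*91 = 4823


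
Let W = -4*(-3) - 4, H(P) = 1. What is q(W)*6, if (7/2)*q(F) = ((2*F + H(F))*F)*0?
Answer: 0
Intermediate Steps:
W = 8 (W = 12 - 4 = 8)
q(F) = 0 (q(F) = 2*(((2*F + 1)*F)*0)/7 = 2*(((1 + 2*F)*F)*0)/7 = 2*((F*(1 + 2*F))*0)/7 = (2/7)*0 = 0)
q(W)*6 = 0*6 = 0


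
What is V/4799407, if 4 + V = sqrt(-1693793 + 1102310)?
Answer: -4/4799407 + I*sqrt(591483)/4799407 ≈ -8.3344e-7 + 0.00016024*I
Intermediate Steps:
V = -4 + I*sqrt(591483) (V = -4 + sqrt(-1693793 + 1102310) = -4 + sqrt(-591483) = -4 + I*sqrt(591483) ≈ -4.0 + 769.08*I)
V/4799407 = (-4 + I*sqrt(591483))/4799407 = (-4 + I*sqrt(591483))*(1/4799407) = -4/4799407 + I*sqrt(591483)/4799407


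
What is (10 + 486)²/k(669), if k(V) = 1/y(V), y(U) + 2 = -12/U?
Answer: -110707200/223 ≈ -4.9645e+5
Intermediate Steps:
y(U) = -2 - 12/U
k(V) = 1/(-2 - 12/V)
(10 + 486)²/k(669) = (10 + 486)²/((-1*669/(12 + 2*669))) = 496²/((-1*669/(12 + 1338))) = 246016/((-1*669/1350)) = 246016/((-1*669*1/1350)) = 246016/(-223/450) = 246016*(-450/223) = -110707200/223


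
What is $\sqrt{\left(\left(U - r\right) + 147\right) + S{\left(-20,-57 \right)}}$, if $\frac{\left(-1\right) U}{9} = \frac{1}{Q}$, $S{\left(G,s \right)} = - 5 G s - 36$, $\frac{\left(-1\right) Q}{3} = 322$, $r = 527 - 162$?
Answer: $\frac{i \sqrt{617333570}}{322} \approx 77.162 i$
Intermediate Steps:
$r = 365$
$Q = -966$ ($Q = \left(-3\right) 322 = -966$)
$S{\left(G,s \right)} = -36 - 5 G s$ ($S{\left(G,s \right)} = - 5 G s - 36 = -36 - 5 G s$)
$U = \frac{3}{322}$ ($U = - \frac{9}{-966} = \left(-9\right) \left(- \frac{1}{966}\right) = \frac{3}{322} \approx 0.0093168$)
$\sqrt{\left(\left(U - r\right) + 147\right) + S{\left(-20,-57 \right)}} = \sqrt{\left(\left(\frac{3}{322} - 365\right) + 147\right) - \left(36 - -5700\right)} = \sqrt{\left(\left(\frac{3}{322} - 365\right) + 147\right) - 5736} = \sqrt{\left(- \frac{117527}{322} + 147\right) - 5736} = \sqrt{- \frac{70193}{322} - 5736} = \sqrt{- \frac{1917185}{322}} = \frac{i \sqrt{617333570}}{322}$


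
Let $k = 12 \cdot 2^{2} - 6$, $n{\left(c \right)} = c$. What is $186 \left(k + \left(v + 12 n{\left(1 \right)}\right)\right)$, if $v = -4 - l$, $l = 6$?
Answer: $8184$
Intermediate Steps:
$v = -10$ ($v = -4 - 6 = -10$)
$k = 42$ ($k = 12 \cdot 4 - 6 = 48 - 6 = 42$)
$186 \left(k + \left(v + 12 n{\left(1 \right)}\right)\right) = 186 \left(42 + \left(-10 + 12 \cdot 1\right)\right) = 186 \left(42 + \left(-10 + 12\right)\right) = 186 \left(42 + 2\right) = 186 \cdot 44 = 8184$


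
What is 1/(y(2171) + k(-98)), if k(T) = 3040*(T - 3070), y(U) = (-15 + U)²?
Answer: -1/4982384 ≈ -2.0071e-7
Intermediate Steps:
k(T) = -9332800 + 3040*T (k(T) = 3040*(-3070 + T) = -9332800 + 3040*T)
1/(y(2171) + k(-98)) = 1/((-15 + 2171)² + (-9332800 + 3040*(-98))) = 1/(2156² + (-9332800 - 297920)) = 1/(4648336 - 9630720) = 1/(-4982384) = -1/4982384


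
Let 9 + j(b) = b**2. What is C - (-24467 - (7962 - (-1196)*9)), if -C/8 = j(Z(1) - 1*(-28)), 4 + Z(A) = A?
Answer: 38265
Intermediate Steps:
Z(A) = -4 + A
j(b) = -9 + b**2
C = -4928 (C = -8*(-9 + ((-4 + 1) - 1*(-28))**2) = -8*(-9 + (-3 + 28)**2) = -8*(-9 + 25**2) = -8*(-9 + 625) = -8*616 = -4928)
C - (-24467 - (7962 - (-1196)*9)) = -4928 - (-24467 - (7962 - (-1196)*9)) = -4928 - (-24467 - (7962 - 1*(-10764))) = -4928 - (-24467 - (7962 + 10764)) = -4928 - (-24467 - 1*18726) = -4928 - (-24467 - 18726) = -4928 - 1*(-43193) = -4928 + 43193 = 38265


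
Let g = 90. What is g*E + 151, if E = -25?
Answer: -2099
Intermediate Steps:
g*E + 151 = 90*(-25) + 151 = -2250 + 151 = -2099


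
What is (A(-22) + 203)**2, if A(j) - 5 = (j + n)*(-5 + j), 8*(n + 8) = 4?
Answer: 4036081/4 ≈ 1.0090e+6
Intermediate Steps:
n = -15/2 (n = -8 + (1/8)*4 = -8 + 1/2 = -15/2 ≈ -7.5000)
A(j) = 5 + (-5 + j)*(-15/2 + j) (A(j) = 5 + (j - 15/2)*(-5 + j) = 5 + (-15/2 + j)*(-5 + j) = 5 + (-5 + j)*(-15/2 + j))
(A(-22) + 203)**2 = ((85/2 + (-22)**2 - 25/2*(-22)) + 203)**2 = ((85/2 + 484 + 275) + 203)**2 = (1603/2 + 203)**2 = (2009/2)**2 = 4036081/4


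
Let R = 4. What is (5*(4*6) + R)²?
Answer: 15376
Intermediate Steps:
(5*(4*6) + R)² = (5*(4*6) + 4)² = (5*24 + 4)² = (120 + 4)² = 124² = 15376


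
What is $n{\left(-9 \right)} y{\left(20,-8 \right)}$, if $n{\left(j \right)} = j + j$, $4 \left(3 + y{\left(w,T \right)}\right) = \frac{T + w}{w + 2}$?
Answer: $\frac{567}{11} \approx 51.545$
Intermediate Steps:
$y{\left(w,T \right)} = -3 + \frac{T + w}{4 \left(2 + w\right)}$ ($y{\left(w,T \right)} = -3 + \frac{\left(T + w\right) \frac{1}{w + 2}}{4} = -3 + \frac{\left(T + w\right) \frac{1}{2 + w}}{4} = -3 + \frac{\frac{1}{2 + w} \left(T + w\right)}{4} = -3 + \frac{T + w}{4 \left(2 + w\right)}$)
$n{\left(j \right)} = 2 j$
$n{\left(-9 \right)} y{\left(20,-8 \right)} = 2 \left(-9\right) \frac{-24 - 8 - 220}{4 \left(2 + 20\right)} = - 18 \frac{-24 - 8 - 220}{4 \cdot 22} = - 18 \cdot \frac{1}{4} \cdot \frac{1}{22} \left(-252\right) = \left(-18\right) \left(- \frac{63}{22}\right) = \frac{567}{11}$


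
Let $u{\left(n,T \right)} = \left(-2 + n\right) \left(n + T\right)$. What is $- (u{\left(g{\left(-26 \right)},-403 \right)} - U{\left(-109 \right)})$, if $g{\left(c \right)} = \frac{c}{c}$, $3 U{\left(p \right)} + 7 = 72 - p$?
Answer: $-344$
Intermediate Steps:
$U{\left(p \right)} = \frac{65}{3} - \frac{p}{3}$ ($U{\left(p \right)} = - \frac{7}{3} + \frac{72 - p}{3} = - \frac{7}{3} - \left(-24 + \frac{p}{3}\right) = \frac{65}{3} - \frac{p}{3}$)
$g{\left(c \right)} = 1$
$u{\left(n,T \right)} = \left(-2 + n\right) \left(T + n\right)$
$- (u{\left(g{\left(-26 \right)},-403 \right)} - U{\left(-109 \right)}) = - (\left(1^{2} - -806 - 2 - 403\right) - \left(\frac{65}{3} - - \frac{109}{3}\right)) = - (\left(1 + 806 - 2 - 403\right) - \left(\frac{65}{3} + \frac{109}{3}\right)) = - (402 - 58) = \left(-1\right) 344 = -344$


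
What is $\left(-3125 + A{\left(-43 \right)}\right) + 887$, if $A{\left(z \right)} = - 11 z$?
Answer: $-1765$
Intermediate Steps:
$\left(-3125 + A{\left(-43 \right)}\right) + 887 = \left(-3125 - -473\right) + 887 = \left(-3125 + 473\right) + 887 = -2652 + 887 = -1765$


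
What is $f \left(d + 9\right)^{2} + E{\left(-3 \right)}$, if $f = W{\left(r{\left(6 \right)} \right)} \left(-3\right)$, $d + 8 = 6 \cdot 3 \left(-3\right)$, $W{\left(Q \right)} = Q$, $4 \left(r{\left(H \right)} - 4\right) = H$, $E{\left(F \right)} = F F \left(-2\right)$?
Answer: $- \frac{92733}{2} \approx -46367.0$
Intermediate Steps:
$E{\left(F \right)} = - 2 F^{2}$ ($E{\left(F \right)} = F^{2} \left(-2\right) = - 2 F^{2}$)
$r{\left(H \right)} = 4 + \frac{H}{4}$
$d = -62$ ($d = -8 + 6 \cdot 3 \left(-3\right) = -8 + 6 \left(-9\right) = -8 - 54 = -62$)
$f = - \frac{33}{2}$ ($f = \left(4 + \frac{1}{4} \cdot 6\right) \left(-3\right) = \left(4 + \frac{3}{2}\right) \left(-3\right) = \frac{11}{2} \left(-3\right) = - \frac{33}{2} \approx -16.5$)
$f \left(d + 9\right)^{2} + E{\left(-3 \right)} = - \frac{33 \left(-62 + 9\right)^{2}}{2} - 2 \left(-3\right)^{2} = - \frac{33 \left(-53\right)^{2}}{2} - 18 = \left(- \frac{33}{2}\right) 2809 - 18 = - \frac{92697}{2} - 18 = - \frac{92733}{2}$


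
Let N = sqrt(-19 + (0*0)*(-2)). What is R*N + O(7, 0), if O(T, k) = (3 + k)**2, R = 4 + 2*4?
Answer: 9 + 12*I*sqrt(19) ≈ 9.0 + 52.307*I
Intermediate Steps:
R = 12 (R = 4 + 8 = 12)
N = I*sqrt(19) (N = sqrt(-19 + 0*(-2)) = sqrt(-19 + 0) = sqrt(-19) = I*sqrt(19) ≈ 4.3589*I)
R*N + O(7, 0) = 12*(I*sqrt(19)) + (3 + 0)**2 = 12*I*sqrt(19) + 3**2 = 12*I*sqrt(19) + 9 = 9 + 12*I*sqrt(19)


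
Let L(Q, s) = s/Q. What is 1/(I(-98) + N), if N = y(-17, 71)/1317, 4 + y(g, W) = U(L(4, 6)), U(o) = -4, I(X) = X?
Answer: -1317/129074 ≈ -0.010203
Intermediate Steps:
y(g, W) = -8 (y(g, W) = -4 - 4 = -8)
N = -8/1317 ≈ -0.0060744
1/(I(-98) + N) = 1/(-98 - 8/1317) = 1/(-129074/1317) = -1317/129074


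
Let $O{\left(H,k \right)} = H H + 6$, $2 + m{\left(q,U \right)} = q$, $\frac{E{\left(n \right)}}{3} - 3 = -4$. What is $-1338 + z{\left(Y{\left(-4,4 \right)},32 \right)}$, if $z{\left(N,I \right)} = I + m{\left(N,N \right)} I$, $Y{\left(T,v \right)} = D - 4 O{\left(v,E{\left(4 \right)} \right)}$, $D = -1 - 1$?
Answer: $-4250$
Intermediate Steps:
$E{\left(n \right)} = -3$ ($E{\left(n \right)} = 9 + 3 \left(-4\right) = 9 - 12 = -3$)
$m{\left(q,U \right)} = -2 + q$
$D = -2$ ($D = -1 - 1 = -2$)
$O{\left(H,k \right)} = 6 + H^{2}$ ($O{\left(H,k \right)} = H^{2} + 6 = 6 + H^{2}$)
$Y{\left(T,v \right)} = -26 - 4 v^{2}$ ($Y{\left(T,v \right)} = -2 - 4 \left(6 + v^{2}\right) = -2 - \left(24 + 4 v^{2}\right) = -26 - 4 v^{2}$)
$z{\left(N,I \right)} = I + I \left(-2 + N\right)$ ($z{\left(N,I \right)} = I + \left(-2 + N\right) I = I + I \left(-2 + N\right)$)
$-1338 + z{\left(Y{\left(-4,4 \right)},32 \right)} = -1338 + 32 \left(-1 - \left(26 + 4 \cdot 4^{2}\right)\right) = -1338 + 32 \left(-1 - 90\right) = -1338 + 32 \left(-91\right) = -1338 - 2912 = -4250$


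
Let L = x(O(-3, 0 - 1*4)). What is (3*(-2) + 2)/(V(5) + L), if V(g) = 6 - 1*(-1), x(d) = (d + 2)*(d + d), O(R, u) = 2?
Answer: -4/23 ≈ -0.17391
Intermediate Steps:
x(d) = 2*d*(2 + d) (x(d) = (2 + d)*(2*d) = 2*d*(2 + d))
L = 16 (L = 2*2*(2 + 2) = 2*2*4 = 16)
V(g) = 7 (V(g) = 6 + 1 = 7)
(3*(-2) + 2)/(V(5) + L) = (3*(-2) + 2)/(7 + 16) = (-6 + 2)/23 = (1/23)*(-4) = -4/23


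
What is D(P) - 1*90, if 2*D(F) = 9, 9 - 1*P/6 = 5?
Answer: -171/2 ≈ -85.500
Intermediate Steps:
P = 24 (P = 54 - 6*5 = 54 - 30 = 24)
D(F) = 9/2 (D(F) = (1/2)*9 = 9/2)
D(P) - 1*90 = 9/2 - 1*90 = 9/2 - 90 = -171/2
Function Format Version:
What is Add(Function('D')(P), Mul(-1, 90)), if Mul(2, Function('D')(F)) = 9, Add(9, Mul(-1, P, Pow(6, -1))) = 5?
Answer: Rational(-171, 2) ≈ -85.500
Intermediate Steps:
P = 24 (P = Add(54, Mul(-6, 5)) = Add(54, -30) = 24)
Function('D')(F) = Rational(9, 2) (Function('D')(F) = Mul(Rational(1, 2), 9) = Rational(9, 2))
Add(Function('D')(P), Mul(-1, 90)) = Add(Rational(9, 2), Mul(-1, 90)) = Add(Rational(9, 2), -90) = Rational(-171, 2)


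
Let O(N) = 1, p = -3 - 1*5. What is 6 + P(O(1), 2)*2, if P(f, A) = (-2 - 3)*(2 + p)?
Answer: 66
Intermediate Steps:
p = -8 (p = -3 - 5 = -8)
P(f, A) = 30 (P(f, A) = (-2 - 3)*(2 - 8) = -5*(-6) = 30)
6 + P(O(1), 2)*2 = 6 + 30*2 = 6 + 60 = 66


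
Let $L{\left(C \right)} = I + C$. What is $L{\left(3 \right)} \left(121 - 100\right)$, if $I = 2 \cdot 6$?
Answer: $315$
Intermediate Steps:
$I = 12$
$L{\left(C \right)} = 12 + C$
$L{\left(3 \right)} \left(121 - 100\right) = \left(12 + 3\right) \left(121 - 100\right) = 15 \cdot 21 = 315$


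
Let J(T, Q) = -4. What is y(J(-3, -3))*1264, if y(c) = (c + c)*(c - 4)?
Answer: 80896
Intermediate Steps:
y(c) = 2*c*(-4 + c) (y(c) = (2*c)*(-4 + c) = 2*c*(-4 + c))
y(J(-3, -3))*1264 = (2*(-4)*(-4 - 4))*1264 = (2*(-4)*(-8))*1264 = 64*1264 = 80896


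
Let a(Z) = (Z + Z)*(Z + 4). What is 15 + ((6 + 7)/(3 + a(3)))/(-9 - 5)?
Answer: 9437/630 ≈ 14.979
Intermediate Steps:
a(Z) = 2*Z*(4 + Z) (a(Z) = (2*Z)*(4 + Z) = 2*Z*(4 + Z))
15 + ((6 + 7)/(3 + a(3)))/(-9 - 5) = 15 + ((6 + 7)/(3 + 2*3*(4 + 3)))/(-9 - 5) = 15 + (13/(3 + 2*3*7))/(-14) = 15 - 13/(14*(3 + 42)) = 15 - 13/(14*45) = 15 - 1/14*13/45 = 15 - 13/630 = 9437/630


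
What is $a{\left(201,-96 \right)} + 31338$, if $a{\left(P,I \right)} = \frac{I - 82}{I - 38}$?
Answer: $\frac{2099735}{67} \approx 31339.0$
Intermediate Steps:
$a{\left(P,I \right)} = \frac{-82 + I}{-38 + I}$
$a{\left(201,-96 \right)} + 31338 = \frac{-82 - 96}{-38 - 96} + 31338 = \frac{1}{-134} \left(-178\right) + 31338 = \left(- \frac{1}{134}\right) \left(-178\right) + 31338 = \frac{89}{67} + 31338 = \frac{2099735}{67}$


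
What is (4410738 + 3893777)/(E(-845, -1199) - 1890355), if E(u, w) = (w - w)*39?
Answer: -1660903/378071 ≈ -4.3931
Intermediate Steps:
E(u, w) = 0 (E(u, w) = 0*39 = 0)
(4410738 + 3893777)/(E(-845, -1199) - 1890355) = (4410738 + 3893777)/(0 - 1890355) = 8304515/(-1890355) = 8304515*(-1/1890355) = -1660903/378071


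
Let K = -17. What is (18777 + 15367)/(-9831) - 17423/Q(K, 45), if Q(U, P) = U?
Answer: 170705065/167127 ≈ 1021.4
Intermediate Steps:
(18777 + 15367)/(-9831) - 17423/Q(K, 45) = (18777 + 15367)/(-9831) - 17423/(-17) = 34144*(-1/9831) - 17423*(-1/17) = -34144/9831 + 17423/17 = 170705065/167127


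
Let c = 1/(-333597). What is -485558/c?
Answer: 161980692126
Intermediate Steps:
c = -1/333597 ≈ -2.9976e-6
-485558/c = -485558/(-1/333597) = -485558*(-333597) = 161980692126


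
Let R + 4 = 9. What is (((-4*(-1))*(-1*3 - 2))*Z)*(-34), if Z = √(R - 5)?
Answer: 0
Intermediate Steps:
R = 5 (R = -4 + 9 = 5)
Z = 0 (Z = √(5 - 5) = √0 = 0)
(((-4*(-1))*(-1*3 - 2))*Z)*(-34) = (((-4*(-1))*(-1*3 - 2))*0)*(-34) = ((4*(-3 - 2))*0)*(-34) = ((4*(-5))*0)*(-34) = -20*0*(-34) = 0*(-34) = 0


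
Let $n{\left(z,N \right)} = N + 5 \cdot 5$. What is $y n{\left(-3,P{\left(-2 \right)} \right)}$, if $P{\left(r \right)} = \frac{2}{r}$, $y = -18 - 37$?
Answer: $-1320$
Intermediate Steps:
$y = -55$
$n{\left(z,N \right)} = 25 + N$ ($n{\left(z,N \right)} = N + 25 = 25 + N$)
$y n{\left(-3,P{\left(-2 \right)} \right)} = - 55 \left(25 + \frac{2}{-2}\right) = - 55 \left(25 + 2 \left(- \frac{1}{2}\right)\right) = - 55 \left(25 - 1\right) = \left(-55\right) 24 = -1320$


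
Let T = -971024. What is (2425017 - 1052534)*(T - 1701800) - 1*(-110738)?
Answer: -3668405391254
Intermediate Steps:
(2425017 - 1052534)*(T - 1701800) - 1*(-110738) = (2425017 - 1052534)*(-971024 - 1701800) - 1*(-110738) = 1372483*(-2672824) + 110738 = -3668405501992 + 110738 = -3668405391254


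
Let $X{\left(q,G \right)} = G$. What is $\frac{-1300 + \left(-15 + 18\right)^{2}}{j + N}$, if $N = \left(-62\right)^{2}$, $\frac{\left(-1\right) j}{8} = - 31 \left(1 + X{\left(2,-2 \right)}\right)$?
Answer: $- \frac{1291}{3596} \approx -0.35901$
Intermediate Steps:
$j = -248$ ($j = - 8 \left(- 31 \left(1 - 2\right)\right) = - 8 \left(\left(-31\right) \left(-1\right)\right) = \left(-8\right) 31 = -248$)
$N = 3844$
$\frac{-1300 + \left(-15 + 18\right)^{2}}{j + N} = \frac{-1300 + \left(-15 + 18\right)^{2}}{-248 + 3844} = \frac{-1300 + 3^{2}}{3596} = \left(-1300 + 9\right) \frac{1}{3596} = \left(-1291\right) \frac{1}{3596} = - \frac{1291}{3596}$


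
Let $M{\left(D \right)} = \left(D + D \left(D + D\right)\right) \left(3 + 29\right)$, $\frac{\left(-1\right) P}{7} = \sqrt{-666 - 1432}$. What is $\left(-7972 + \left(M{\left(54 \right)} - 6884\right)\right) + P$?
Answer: $173496 - 7 i \sqrt{2098} \approx 1.735 \cdot 10^{5} - 320.63 i$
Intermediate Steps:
$P = - 7 i \sqrt{2098}$ ($P = - 7 \sqrt{-666 - 1432} = - 7 \sqrt{-2098} = - 7 i \sqrt{2098} \approx - 320.63 i$)
$M{\left(D \right)} = 32 D + 64 D^{2}$ ($M{\left(D \right)} = \left(D + D 2 D\right) 32 = \left(D + 2 D^{2}\right) 32 = 32 D + 64 D^{2}$)
$\left(-7972 + \left(M{\left(54 \right)} - 6884\right)\right) + P = \left(-7972 + \left(32 \cdot 54 \left(1 + 2 \cdot 54\right) - 6884\right)\right) - 7 i \sqrt{2098} = \left(-7972 + \left(32 \cdot 54 \left(1 + 108\right) - 6884\right)\right) - 7 i \sqrt{2098} = \left(-7972 - \left(6884 - 188352\right)\right) - 7 i \sqrt{2098} = \left(-7972 + \left(188352 - 6884\right)\right) - 7 i \sqrt{2098} = \left(-7972 + 181468\right) - 7 i \sqrt{2098} = 173496 - 7 i \sqrt{2098}$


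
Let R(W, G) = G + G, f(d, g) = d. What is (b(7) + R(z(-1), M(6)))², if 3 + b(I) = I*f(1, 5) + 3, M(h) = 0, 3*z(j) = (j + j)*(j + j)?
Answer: 49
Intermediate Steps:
z(j) = 4*j²/3 (z(j) = ((j + j)*(j + j))/3 = ((2*j)*(2*j))/3 = (4*j²)/3 = 4*j²/3)
R(W, G) = 2*G
b(I) = I (b(I) = -3 + (I*1 + 3) = -3 + (I + 3) = -3 + (3 + I) = I)
(b(7) + R(z(-1), M(6)))² = (7 + 2*0)² = (7 + 0)² = 7² = 49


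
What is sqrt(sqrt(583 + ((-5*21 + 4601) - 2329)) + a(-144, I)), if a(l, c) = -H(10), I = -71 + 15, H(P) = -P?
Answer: sqrt(10 + 5*sqrt(110)) ≈ 7.9019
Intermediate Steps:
I = -56
a(l, c) = 10 (a(l, c) = -(-1)*10 = -1*(-10) = 10)
sqrt(sqrt(583 + ((-5*21 + 4601) - 2329)) + a(-144, I)) = sqrt(sqrt(583 + ((-5*21 + 4601) - 2329)) + 10) = sqrt(sqrt(583 + ((-105 + 4601) - 2329)) + 10) = sqrt(sqrt(583 + (4496 - 2329)) + 10) = sqrt(sqrt(583 + 2167) + 10) = sqrt(sqrt(2750) + 10) = sqrt(5*sqrt(110) + 10) = sqrt(10 + 5*sqrt(110))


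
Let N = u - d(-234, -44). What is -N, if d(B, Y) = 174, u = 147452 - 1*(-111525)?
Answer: -258803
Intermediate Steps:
u = 258977 (u = 147452 + 111525 = 258977)
N = 258803 (N = 258977 - 1*174 = 258977 - 174 = 258803)
-N = -1*258803 = -258803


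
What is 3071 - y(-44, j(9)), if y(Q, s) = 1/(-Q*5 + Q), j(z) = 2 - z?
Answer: 540495/176 ≈ 3071.0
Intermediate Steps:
y(Q, s) = -1/(4*Q) (y(Q, s) = 1/(-5*Q + Q) = 1/(-4*Q) = -1/(4*Q))
3071 - y(-44, j(9)) = 3071 - (-1)/(4*(-44)) = 3071 - (-1)*(-1)/(4*44) = 3071 - 1*1/176 = 3071 - 1/176 = 540495/176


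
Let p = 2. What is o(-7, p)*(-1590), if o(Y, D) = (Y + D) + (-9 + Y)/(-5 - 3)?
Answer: 4770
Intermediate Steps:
o(Y, D) = 9/8 + D + 7*Y/8 (o(Y, D) = (D + Y) + (-9 + Y)/(-8) = (D + Y) + (-9 + Y)*(-⅛) = (D + Y) + (9/8 - Y/8) = 9/8 + D + 7*Y/8)
o(-7, p)*(-1590) = (9/8 + 2 + (7/8)*(-7))*(-1590) = (9/8 + 2 - 49/8)*(-1590) = -3*(-1590) = 4770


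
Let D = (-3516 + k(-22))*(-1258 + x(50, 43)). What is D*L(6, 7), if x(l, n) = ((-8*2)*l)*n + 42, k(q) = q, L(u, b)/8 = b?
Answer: 7056526848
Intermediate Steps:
L(u, b) = 8*b
x(l, n) = 42 - 16*l*n (x(l, n) = (-16*l)*n + 42 = -16*l*n + 42 = 42 - 16*l*n)
D = 126009408 (D = (-3516 - 22)*(-1258 + (42 - 16*50*43)) = -3538*(-1258 + (42 - 34400)) = -3538*(-1258 - 34358) = -3538*(-35616) = 126009408)
D*L(6, 7) = 126009408*(8*7) = 126009408*56 = 7056526848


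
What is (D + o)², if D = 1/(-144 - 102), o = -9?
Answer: 4906225/60516 ≈ 81.073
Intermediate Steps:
D = -1/246 (D = 1/(-246) = -1/246 ≈ -0.0040650)
(D + o)² = (-1/246 - 9)² = (-2215/246)² = 4906225/60516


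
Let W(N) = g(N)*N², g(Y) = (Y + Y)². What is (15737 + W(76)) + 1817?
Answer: 133466258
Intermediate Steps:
g(Y) = 4*Y² (g(Y) = (2*Y)² = 4*Y²)
W(N) = 4*N⁴ (W(N) = (4*N²)*N² = 4*N⁴)
(15737 + W(76)) + 1817 = (15737 + 4*76⁴) + 1817 = (15737 + 4*33362176) + 1817 = (15737 + 133448704) + 1817 = 133464441 + 1817 = 133466258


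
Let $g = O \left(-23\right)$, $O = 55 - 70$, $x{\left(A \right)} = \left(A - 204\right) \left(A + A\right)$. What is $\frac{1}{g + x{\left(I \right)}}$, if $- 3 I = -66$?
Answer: $- \frac{1}{7663} \approx -0.0001305$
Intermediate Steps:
$I = 22$ ($I = \left(- \frac{1}{3}\right) \left(-66\right) = 22$)
$x{\left(A \right)} = 2 A \left(-204 + A\right)$ ($x{\left(A \right)} = \left(-204 + A\right) 2 A = 2 A \left(-204 + A\right)$)
$O = -15$ ($O = 55 - 70 = -15$)
$g = 345$ ($g = \left(-15\right) \left(-23\right) = 345$)
$\frac{1}{g + x{\left(I \right)}} = \frac{1}{345 + 2 \cdot 22 \left(-204 + 22\right)} = \frac{1}{345 + 2 \cdot 22 \left(-182\right)} = \frac{1}{345 - 8008} = \frac{1}{-7663} = - \frac{1}{7663}$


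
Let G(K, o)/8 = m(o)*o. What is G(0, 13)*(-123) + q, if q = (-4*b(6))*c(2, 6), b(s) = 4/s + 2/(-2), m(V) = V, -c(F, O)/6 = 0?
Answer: -166296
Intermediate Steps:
c(F, O) = 0 (c(F, O) = -6*0 = 0)
b(s) = -1 + 4/s (b(s) = 4/s + 2*(-1/2) = 4/s - 1 = -1 + 4/s)
q = 0 (q = -4*(4 - 1*6)/6*0 = -2*(4 - 6)/3*0 = -2*(-2)/3*0 = -4*(-1/3)*0 = (4/3)*0 = 0)
G(K, o) = 8*o**2 (G(K, o) = 8*(o*o) = 8*o**2)
G(0, 13)*(-123) + q = (8*13**2)*(-123) + 0 = (8*169)*(-123) + 0 = 1352*(-123) + 0 = -166296 + 0 = -166296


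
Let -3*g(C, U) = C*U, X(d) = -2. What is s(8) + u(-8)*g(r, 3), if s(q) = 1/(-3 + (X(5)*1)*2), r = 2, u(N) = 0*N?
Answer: -1/7 ≈ -0.14286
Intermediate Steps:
u(N) = 0
s(q) = -1/7 (s(q) = 1/(-3 - 2*1*2) = 1/(-3 - 2*2) = 1/(-3 - 4) = 1/(-7) = -1/7)
g(C, U) = -C*U/3
s(8) + u(-8)*g(r, 3) = -1/7 + 0*(-1/3*2*3) = -1/7 + 0*(-2) = -1/7 + 0 = -1/7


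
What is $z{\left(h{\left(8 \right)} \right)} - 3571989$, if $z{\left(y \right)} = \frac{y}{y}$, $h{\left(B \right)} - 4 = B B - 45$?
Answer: $-3571988$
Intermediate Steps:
$h{\left(B \right)} = -41 + B^{2}$ ($h{\left(B \right)} = 4 + \left(B B - 45\right) = 4 + \left(B^{2} - 45\right) = 4 + \left(-45 + B^{2}\right) = -41 + B^{2}$)
$z{\left(y \right)} = 1$
$z{\left(h{\left(8 \right)} \right)} - 3571989 = 1 - 3571989 = -3571988$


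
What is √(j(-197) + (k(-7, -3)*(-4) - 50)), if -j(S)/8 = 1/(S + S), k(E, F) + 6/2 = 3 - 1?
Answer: I*√1784426/197 ≈ 6.7808*I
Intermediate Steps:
k(E, F) = -1 (k(E, F) = -3 + (3 - 1) = -3 + 2 = -1)
j(S) = -4/S (j(S) = -8/(S + S) = -8*1/(2*S) = -4/S)
√(j(-197) + (k(-7, -3)*(-4) - 50)) = √(-4/(-197) + (-1*(-4) - 50)) = √(-4*(-1/197) + (4 - 50)) = √(4/197 - 46) = √(-9058/197) = I*√1784426/197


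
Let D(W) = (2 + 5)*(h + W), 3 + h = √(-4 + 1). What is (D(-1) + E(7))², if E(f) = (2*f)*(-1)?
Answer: 1617 - 588*I*√3 ≈ 1617.0 - 1018.4*I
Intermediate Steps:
h = -3 + I*√3 (h = -3 + √(-4 + 1) = -3 + √(-3) = -3 + I*√3 ≈ -3.0 + 1.732*I)
D(W) = -21 + 7*W + 7*I*√3 (D(W) = (2 + 5)*((-3 + I*√3) + W) = 7*(-3 + W + I*√3) = -21 + 7*W + 7*I*√3)
E(f) = -2*f
(D(-1) + E(7))² = ((-21 + 7*(-1) + 7*I*√3) - 2*7)² = ((-21 - 7 + 7*I*√3) - 14)² = ((-28 + 7*I*√3) - 14)² = (-42 + 7*I*√3)²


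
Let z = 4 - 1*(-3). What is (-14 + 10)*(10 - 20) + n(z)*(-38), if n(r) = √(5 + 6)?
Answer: 40 - 38*√11 ≈ -86.032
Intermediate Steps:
z = 7 (z = 4 + 3 = 7)
n(r) = √11
(-14 + 10)*(10 - 20) + n(z)*(-38) = (-14 + 10)*(10 - 20) + √11*(-38) = -4*(-10) - 38*√11 = 40 - 38*√11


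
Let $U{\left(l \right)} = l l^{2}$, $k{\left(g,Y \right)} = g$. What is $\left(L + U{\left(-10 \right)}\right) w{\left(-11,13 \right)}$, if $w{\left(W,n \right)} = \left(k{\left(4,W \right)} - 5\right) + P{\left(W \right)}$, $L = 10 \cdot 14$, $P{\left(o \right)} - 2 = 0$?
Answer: $-860$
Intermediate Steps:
$P{\left(o \right)} = 2$ ($P{\left(o \right)} = 2 + 0 = 2$)
$L = 140$
$w{\left(W,n \right)} = 1$ ($w{\left(W,n \right)} = \left(4 - 5\right) + 2 = -1 + 2 = 1$)
$U{\left(l \right)} = l^{3}$
$\left(L + U{\left(-10 \right)}\right) w{\left(-11,13 \right)} = \left(140 + \left(-10\right)^{3}\right) 1 = \left(140 - 1000\right) 1 = \left(-860\right) 1 = -860$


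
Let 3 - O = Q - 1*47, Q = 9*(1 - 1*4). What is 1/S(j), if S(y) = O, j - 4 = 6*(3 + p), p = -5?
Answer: 1/77 ≈ 0.012987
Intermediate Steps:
Q = -27 (Q = 9*(1 - 4) = 9*(-3) = -27)
j = -8 (j = 4 + 6*(3 - 5) = 4 + 6*(-2) = 4 - 12 = -8)
O = 77 (O = 3 - (-27 - 1*47) = 3 - (-27 - 47) = 3 - 1*(-74) = 3 + 74 = 77)
S(y) = 77
1/S(j) = 1/77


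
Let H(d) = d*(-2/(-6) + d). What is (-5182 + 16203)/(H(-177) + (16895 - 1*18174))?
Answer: 11021/29991 ≈ 0.36748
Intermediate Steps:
H(d) = d*(⅓ + d) (H(d) = d*(-2*(-⅙) + d) = d*(⅓ + d))
(-5182 + 16203)/(H(-177) + (16895 - 1*18174)) = (-5182 + 16203)/(-177*(⅓ - 177) + (16895 - 1*18174)) = 11021/(-177*(-530/3) + (16895 - 18174)) = 11021/(31270 - 1279) = 11021/29991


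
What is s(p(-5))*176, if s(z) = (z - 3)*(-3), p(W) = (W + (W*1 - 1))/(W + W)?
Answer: 5016/5 ≈ 1003.2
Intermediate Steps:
p(W) = (-1 + 2*W)/(2*W) (p(W) = (W + (W - 1))/((2*W)) = (W + (-1 + W))*(1/(2*W)) = (-1 + 2*W)*(1/(2*W)) = (-1 + 2*W)/(2*W))
s(z) = 9 - 3*z (s(z) = (-3 + z)*(-3) = 9 - 3*z)
s(p(-5))*176 = (9 - 3*(-½ - 5)/(-5))*176 = (9 - (-3)*(-11)/(5*2))*176 = (9 - 3*11/10)*176 = (9 - 33/10)*176 = (57/10)*176 = 5016/5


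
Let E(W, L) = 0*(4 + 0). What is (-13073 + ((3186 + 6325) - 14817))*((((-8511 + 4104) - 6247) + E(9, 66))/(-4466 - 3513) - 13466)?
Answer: 1974539778240/7979 ≈ 2.4747e+8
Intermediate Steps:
E(W, L) = 0 (E(W, L) = 0*4 = 0)
(-13073 + ((3186 + 6325) - 14817))*((((-8511 + 4104) - 6247) + E(9, 66))/(-4466 - 3513) - 13466) = (-13073 + ((3186 + 6325) - 14817))*((((-8511 + 4104) - 6247) + 0)/(-4466 - 3513) - 13466) = (-13073 + (9511 - 14817))*(((-4407 - 6247) + 0)/(-7979) - 13466) = (-13073 - 5306)*((-10654 + 0)*(-1/7979) - 13466) = -18379*(-10654*(-1/7979) - 13466) = -18379*(10654/7979 - 13466) = -18379*(-107434560/7979) = 1974539778240/7979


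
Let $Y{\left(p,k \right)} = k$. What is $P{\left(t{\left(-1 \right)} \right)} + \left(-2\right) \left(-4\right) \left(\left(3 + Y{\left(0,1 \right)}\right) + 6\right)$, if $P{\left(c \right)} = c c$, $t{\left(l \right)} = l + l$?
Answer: $84$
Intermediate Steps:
$t{\left(l \right)} = 2 l$
$P{\left(c \right)} = c^{2}$
$P{\left(t{\left(-1 \right)} \right)} + \left(-2\right) \left(-4\right) \left(\left(3 + Y{\left(0,1 \right)}\right) + 6\right) = \left(2 \left(-1\right)\right)^{2} + \left(-2\right) \left(-4\right) \left(\left(3 + 1\right) + 6\right) = \left(-2\right)^{2} + 8 \left(4 + 6\right) = 4 + 8 \cdot 10 = 4 + 80 = 84$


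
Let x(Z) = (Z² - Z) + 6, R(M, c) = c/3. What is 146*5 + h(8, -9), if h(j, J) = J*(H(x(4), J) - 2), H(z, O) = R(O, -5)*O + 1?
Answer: 604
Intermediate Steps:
R(M, c) = c/3 (R(M, c) = c*(⅓) = c/3)
x(Z) = 6 + Z² - Z
H(z, O) = 1 - 5*O/3 (H(z, O) = ((⅓)*(-5))*O + 1 = -5*O/3 + 1 = 1 - 5*O/3)
h(j, J) = J*(-1 - 5*J/3) (h(j, J) = J*((1 - 5*J/3) - 2) = J*(-1 - 5*J/3))
146*5 + h(8, -9) = 146*5 - ⅓*(-9)*(3 + 5*(-9)) = 730 - ⅓*(-9)*(3 - 45) = 730 - ⅓*(-9)*(-42) = 730 - 126 = 604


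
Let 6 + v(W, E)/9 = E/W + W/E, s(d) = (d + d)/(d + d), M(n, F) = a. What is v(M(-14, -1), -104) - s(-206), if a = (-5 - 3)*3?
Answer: -181/13 ≈ -13.923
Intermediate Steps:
a = -24 (a = -8*3 = -24)
M(n, F) = -24
s(d) = 1 (s(d) = (2*d)/((2*d)) = (2*d)*(1/(2*d)) = 1)
v(W, E) = -54 + 9*E/W + 9*W/E (v(W, E) = -54 + 9*(E/W + W/E) = -54 + (9*E/W + 9*W/E) = -54 + 9*E/W + 9*W/E)
v(M(-14, -1), -104) - s(-206) = (-54 + 9*(-104)/(-24) + 9*(-24)/(-104)) - 1*1 = (-54 + 9*(-104)*(-1/24) + 9*(-24)*(-1/104)) - 1 = (-54 + 39 + 27/13) - 1 = -168/13 - 1 = -181/13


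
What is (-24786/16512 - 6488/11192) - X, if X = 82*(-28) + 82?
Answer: 8515995131/3850048 ≈ 2211.9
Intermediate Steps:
X = -2214 (X = -2296 + 82 = -2214)
(-24786/16512 - 6488/11192) - X = (-24786/16512 - 6488/11192) - 1*(-2214) = (-24786*1/16512 - 6488*1/11192) + 2214 = (-4131/2752 - 811/1399) + 2214 = -8011141/3850048 + 2214 = 8515995131/3850048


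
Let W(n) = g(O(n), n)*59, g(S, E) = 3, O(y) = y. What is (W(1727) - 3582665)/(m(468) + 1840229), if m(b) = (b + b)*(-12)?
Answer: -188552/96263 ≈ -1.9587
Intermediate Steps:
m(b) = -24*b (m(b) = (2*b)*(-12) = -24*b)
W(n) = 177 (W(n) = 3*59 = 177)
(W(1727) - 3582665)/(m(468) + 1840229) = (177 - 3582665)/(-24*468 + 1840229) = -3582488/(-11232 + 1840229) = -3582488/1828997 = -3582488*1/1828997 = -188552/96263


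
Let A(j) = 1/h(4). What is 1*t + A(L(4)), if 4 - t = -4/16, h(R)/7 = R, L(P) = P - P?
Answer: 30/7 ≈ 4.2857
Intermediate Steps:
L(P) = 0
h(R) = 7*R
A(j) = 1/28 (A(j) = 1/(7*4) = 1/28)
t = 17/4 (t = 4 - (-4)/16 = 4 - 1*(-¼) = 4 + ¼ = 17/4 ≈ 4.2500)
1*t + A(L(4)) = 1*(17/4) + 1/28 = 17/4 + 1/28 = 30/7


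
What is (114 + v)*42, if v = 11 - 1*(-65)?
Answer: 7980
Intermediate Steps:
v = 76 (v = 11 + 65 = 76)
(114 + v)*42 = (114 + 76)*42 = 190*42 = 7980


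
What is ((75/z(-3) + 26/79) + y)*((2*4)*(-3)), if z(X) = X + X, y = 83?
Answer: -134292/79 ≈ -1699.9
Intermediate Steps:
z(X) = 2*X
((75/z(-3) + 26/79) + y)*((2*4)*(-3)) = ((75/((2*(-3))) + 26/79) + 83)*((2*4)*(-3)) = ((75/(-6) + 26*(1/79)) + 83)*(8*(-3)) = ((75*(-⅙) + 26/79) + 83)*(-24) = ((-25/2 + 26/79) + 83)*(-24) = (-1923/158 + 83)*(-24) = (11191/158)*(-24) = -134292/79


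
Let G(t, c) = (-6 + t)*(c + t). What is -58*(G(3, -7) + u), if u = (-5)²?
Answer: -2146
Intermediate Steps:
u = 25
-58*(G(3, -7) + u) = -58*((3² - 6*(-7) - 6*3 - 7*3) + 25) = -58*((9 + 42 - 18 - 21) + 25) = -58*(12 + 25) = -58*37 = -2146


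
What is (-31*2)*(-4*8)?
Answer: 1984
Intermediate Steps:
(-31*2)*(-4*8) = -62*(-32) = 1984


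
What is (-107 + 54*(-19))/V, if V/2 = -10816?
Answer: 1133/21632 ≈ 0.052376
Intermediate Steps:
V = -21632 (V = 2*(-10816) = -21632)
(-107 + 54*(-19))/V = (-107 + 54*(-19))/(-21632) = (-107 - 1026)*(-1/21632) = -1133*(-1/21632) = 1133/21632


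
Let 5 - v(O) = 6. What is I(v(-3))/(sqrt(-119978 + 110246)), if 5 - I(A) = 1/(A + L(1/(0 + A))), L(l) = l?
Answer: -11*I*sqrt(2433)/9732 ≈ -0.055752*I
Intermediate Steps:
v(O) = -1 (v(O) = 5 - 1*6 = 5 - 6 = -1)
I(A) = 5 - 1/(A + 1/A) (I(A) = 5 - 1/(A + 1/(0 + A)) = 5 - 1/(A + 1/A))
I(v(-3))/(sqrt(-119978 + 110246)) = ((5 - (-1 + 5*(-1)))/(1 + (-1)**2))/(sqrt(-119978 + 110246)) = ((5 - (-1 - 5))/(1 + 1))/(sqrt(-9732)) = ((5 - 1*(-6))/2)/((2*I*sqrt(2433))) = ((5 + 6)/2)*(-I*sqrt(2433)/4866) = ((1/2)*11)*(-I*sqrt(2433)/4866) = 11*(-I*sqrt(2433)/4866)/2 = -11*I*sqrt(2433)/9732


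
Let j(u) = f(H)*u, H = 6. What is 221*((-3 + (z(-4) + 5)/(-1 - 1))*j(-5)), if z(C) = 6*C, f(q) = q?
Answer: -43095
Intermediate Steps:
j(u) = 6*u
221*((-3 + (z(-4) + 5)/(-1 - 1))*j(-5)) = 221*((-3 + (6*(-4) + 5)/(-1 - 1))*(6*(-5))) = 221*((-3 + (-24 + 5)/(-2))*(-30)) = 221*((-3 - 19*(-1/2))*(-30)) = 221*((-3 + 19/2)*(-30)) = 221*((13/2)*(-30)) = 221*(-195) = -43095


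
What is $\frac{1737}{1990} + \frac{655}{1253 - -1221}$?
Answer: $\frac{1400197}{1230815} \approx 1.1376$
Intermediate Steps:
$\frac{1737}{1990} + \frac{655}{1253 - -1221} = 1737 \cdot \frac{1}{1990} + \frac{655}{1253 + 1221} = \frac{1737}{1990} + \frac{655}{2474} = \frac{1400197}{1230815}$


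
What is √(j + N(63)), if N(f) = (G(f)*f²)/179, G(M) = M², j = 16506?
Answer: 3*√372072085/179 ≈ 323.28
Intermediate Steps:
N(f) = f⁴/179 (N(f) = (f²*f²)/179 = f⁴*(1/179) = f⁴/179)
√(j + N(63)) = √(16506 + (1/179)*63⁴) = √(16506 + (1/179)*15752961) = √(16506 + 15752961/179) = √(18707535/179) = 3*√372072085/179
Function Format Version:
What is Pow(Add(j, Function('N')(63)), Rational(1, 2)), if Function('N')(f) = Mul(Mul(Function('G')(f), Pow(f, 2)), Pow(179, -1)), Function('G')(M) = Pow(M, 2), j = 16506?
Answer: Mul(Rational(3, 179), Pow(372072085, Rational(1, 2))) ≈ 323.28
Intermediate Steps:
Function('N')(f) = Mul(Rational(1, 179), Pow(f, 4)) (Function('N')(f) = Mul(Mul(Pow(f, 2), Pow(f, 2)), Pow(179, -1)) = Mul(Pow(f, 4), Rational(1, 179)) = Mul(Rational(1, 179), Pow(f, 4)))
Pow(Add(j, Function('N')(63)), Rational(1, 2)) = Pow(Add(16506, Mul(Rational(1, 179), Pow(63, 4))), Rational(1, 2)) = Pow(Add(16506, Mul(Rational(1, 179), 15752961)), Rational(1, 2)) = Pow(Add(16506, Rational(15752961, 179)), Rational(1, 2)) = Pow(Rational(18707535, 179), Rational(1, 2)) = Mul(Rational(3, 179), Pow(372072085, Rational(1, 2)))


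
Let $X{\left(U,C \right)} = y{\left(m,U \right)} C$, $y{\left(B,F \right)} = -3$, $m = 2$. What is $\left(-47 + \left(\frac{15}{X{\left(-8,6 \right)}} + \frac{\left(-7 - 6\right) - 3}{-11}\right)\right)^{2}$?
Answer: $\frac{9369721}{4356} \approx 2151.0$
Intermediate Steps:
$X{\left(U,C \right)} = - 3 C$
$\left(-47 + \left(\frac{15}{X{\left(-8,6 \right)}} + \frac{\left(-7 - 6\right) - 3}{-11}\right)\right)^{2} = \left(-47 + \left(\frac{15}{\left(-3\right) 6} + \frac{\left(-7 - 6\right) - 3}{-11}\right)\right)^{2} = \left(-47 + \left(\frac{15}{-18} + \left(-13 - 3\right) \left(- \frac{1}{11}\right)\right)\right)^{2} = \left(-47 + \left(15 \left(- \frac{1}{18}\right) - - \frac{16}{11}\right)\right)^{2} = \left(-47 + \left(- \frac{5}{6} + \frac{16}{11}\right)\right)^{2} = \left(-47 + \frac{41}{66}\right)^{2} = \left(- \frac{3061}{66}\right)^{2} = \frac{9369721}{4356}$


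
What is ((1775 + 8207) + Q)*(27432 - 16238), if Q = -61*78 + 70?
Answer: 59261036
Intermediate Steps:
Q = -4688 (Q = -4758 + 70 = -4688)
((1775 + 8207) + Q)*(27432 - 16238) = ((1775 + 8207) - 4688)*(27432 - 16238) = (9982 - 4688)*11194 = 5294*11194 = 59261036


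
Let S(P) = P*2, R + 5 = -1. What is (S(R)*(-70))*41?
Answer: 34440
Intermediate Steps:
R = -6 (R = -5 - 1 = -6)
S(P) = 2*P
(S(R)*(-70))*41 = ((2*(-6))*(-70))*41 = -12*(-70)*41 = 840*41 = 34440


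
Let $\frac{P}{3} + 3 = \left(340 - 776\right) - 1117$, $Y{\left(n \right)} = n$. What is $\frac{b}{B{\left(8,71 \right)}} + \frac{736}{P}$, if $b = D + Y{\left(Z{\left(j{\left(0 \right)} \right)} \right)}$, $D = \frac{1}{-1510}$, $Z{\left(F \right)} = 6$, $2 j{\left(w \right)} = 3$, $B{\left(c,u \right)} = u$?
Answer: $- \frac{9154787}{125114070} \approx -0.073171$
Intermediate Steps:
$j{\left(w \right)} = \frac{3}{2}$ ($j{\left(w \right)} = \frac{1}{2} \cdot 3 = \frac{3}{2}$)
$D = - \frac{1}{1510} \approx -0.00066225$
$P = -4668$ ($P = -9 + 3 \left(\left(340 - 776\right) - 1117\right) = -9 + 3 \left(-436 - 1117\right) = -9 + 3 \left(-1553\right) = -9 - 4659 = -4668$)
$b = \frac{9059}{1510}$ ($b = - \frac{1}{1510} + 6 = \frac{9059}{1510} \approx 5.9993$)
$\frac{b}{B{\left(8,71 \right)}} + \frac{736}{P} = \frac{9059}{1510 \cdot 71} + \frac{736}{-4668} = \frac{9059}{1510} \cdot \frac{1}{71} + 736 \left(- \frac{1}{4668}\right) = \frac{9059}{107210} - \frac{184}{1167} = - \frac{9154787}{125114070}$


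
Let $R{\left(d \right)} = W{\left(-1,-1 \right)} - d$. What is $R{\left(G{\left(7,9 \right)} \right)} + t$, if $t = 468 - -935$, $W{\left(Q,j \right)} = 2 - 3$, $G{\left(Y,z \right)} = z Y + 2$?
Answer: $1337$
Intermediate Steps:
$G{\left(Y,z \right)} = 2 + Y z$ ($G{\left(Y,z \right)} = Y z + 2 = 2 + Y z$)
$W{\left(Q,j \right)} = -1$
$t = 1403$ ($t = 468 + 935 = 1403$)
$R{\left(d \right)} = -1 - d$
$R{\left(G{\left(7,9 \right)} \right)} + t = \left(-1 - \left(2 + 7 \cdot 9\right)\right) + 1403 = \left(-1 - \left(2 + 63\right)\right) + 1403 = \left(-1 - 65\right) + 1403 = -66 + 1403 = 1337$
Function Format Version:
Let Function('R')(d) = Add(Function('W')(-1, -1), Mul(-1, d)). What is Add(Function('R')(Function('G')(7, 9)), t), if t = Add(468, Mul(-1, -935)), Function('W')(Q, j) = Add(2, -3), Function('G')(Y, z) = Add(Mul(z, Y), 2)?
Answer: 1337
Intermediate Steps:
Function('G')(Y, z) = Add(2, Mul(Y, z)) (Function('G')(Y, z) = Add(Mul(Y, z), 2) = Add(2, Mul(Y, z)))
Function('W')(Q, j) = -1
t = 1403 (t = Add(468, 935) = 1403)
Function('R')(d) = Add(-1, Mul(-1, d))
Add(Function('R')(Function('G')(7, 9)), t) = Add(Add(-1, Mul(-1, Add(2, Mul(7, 9)))), 1403) = Add(Add(-1, Mul(-1, Add(2, 63))), 1403) = Add(Add(-1, Mul(-1, 65)), 1403) = Add(Add(-1, -65), 1403) = Add(-66, 1403) = 1337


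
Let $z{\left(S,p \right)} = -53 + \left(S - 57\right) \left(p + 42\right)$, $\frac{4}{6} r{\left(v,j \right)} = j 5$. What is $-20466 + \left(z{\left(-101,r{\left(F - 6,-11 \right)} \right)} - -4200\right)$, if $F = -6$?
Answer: $-9920$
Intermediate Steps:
$r{\left(v,j \right)} = \frac{15 j}{2}$ ($r{\left(v,j \right)} = \frac{3 j 5}{2} = \frac{3 \cdot 5 j}{2} = \frac{15 j}{2}$)
$z{\left(S,p \right)} = -53 + \left(-57 + S\right) \left(42 + p\right)$
$-20466 + \left(z{\left(-101,r{\left(F - 6,-11 \right)} \right)} - -4200\right) = -20466 - \left(2489 + 158 \cdot \frac{15}{2} \left(-11\right)\right) = -20466 + \left(\left(-2447 - - \frac{9405}{2} - 4242 - - \frac{16665}{2}\right) + 4200\right) = -20466 + \left(\left(-2447 + \frac{9405}{2} - 4242 + \frac{16665}{2}\right) + 4200\right) = -20466 + \left(6346 + 4200\right) = -20466 + 10546 = -9920$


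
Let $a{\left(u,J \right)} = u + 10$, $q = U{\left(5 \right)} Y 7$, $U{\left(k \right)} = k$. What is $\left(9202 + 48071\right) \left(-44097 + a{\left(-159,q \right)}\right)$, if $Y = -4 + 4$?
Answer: $-2534101158$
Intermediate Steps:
$Y = 0$
$q = 0$ ($q = 5 \cdot 0 \cdot 7 = 0 \cdot 7 = 0$)
$a{\left(u,J \right)} = 10 + u$
$\left(9202 + 48071\right) \left(-44097 + a{\left(-159,q \right)}\right) = \left(9202 + 48071\right) \left(-44097 + \left(10 - 159\right)\right) = 57273 \left(-44097 - 149\right) = 57273 \left(-44246\right) = -2534101158$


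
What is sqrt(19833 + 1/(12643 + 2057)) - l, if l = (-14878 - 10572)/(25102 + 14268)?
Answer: 2545/3937 + sqrt(874635303)/210 ≈ 141.48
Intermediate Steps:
l = -2545/3937 (l = -25450/39370 = -25450*1/39370 = -2545/3937 ≈ -0.64643)
sqrt(19833 + 1/(12643 + 2057)) - l = sqrt(19833 + 1/(12643 + 2057)) - 1*(-2545/3937) = sqrt(19833 + 1/14700) + 2545/3937 = sqrt(291545101/14700) + 2545/3937 = sqrt(874635303)/210 + 2545/3937 = 2545/3937 + sqrt(874635303)/210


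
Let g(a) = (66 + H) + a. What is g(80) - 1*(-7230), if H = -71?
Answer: 7305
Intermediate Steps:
g(a) = -5 + a (g(a) = (66 - 71) + a = -5 + a)
g(80) - 1*(-7230) = (-5 + 80) - 1*(-7230) = 75 + 7230 = 7305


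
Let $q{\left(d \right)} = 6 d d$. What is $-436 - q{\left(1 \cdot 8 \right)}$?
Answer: $-820$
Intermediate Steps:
$q{\left(d \right)} = 6 d^{2}$
$-436 - q{\left(1 \cdot 8 \right)} = -436 - 6 \left(1 \cdot 8\right)^{2} = -436 - 6 \cdot 8^{2} = -436 - 6 \cdot 64 = -436 - 384 = -820$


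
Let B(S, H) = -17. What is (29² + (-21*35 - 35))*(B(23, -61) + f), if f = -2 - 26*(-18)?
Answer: 31879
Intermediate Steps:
f = 466 (f = -2 + 468 = 466)
(29² + (-21*35 - 35))*(B(23, -61) + f) = (29² + (-21*35 - 35))*(-17 + 466) = (841 + (-735 - 35))*449 = (841 - 770)*449 = 71*449 = 31879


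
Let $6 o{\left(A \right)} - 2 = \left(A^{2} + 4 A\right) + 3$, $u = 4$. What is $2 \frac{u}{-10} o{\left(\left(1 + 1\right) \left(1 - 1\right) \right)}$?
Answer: $- \frac{2}{3} \approx -0.66667$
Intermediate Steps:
$o{\left(A \right)} = \frac{5}{6} + \frac{A^{2}}{6} + \frac{2 A}{3}$ ($o{\left(A \right)} = \frac{1}{3} + \frac{\left(A^{2} + 4 A\right) + 3}{6} = \frac{1}{3} + \frac{3 + A^{2} + 4 A}{6} = \frac{1}{3} + \left(\frac{1}{2} + \frac{A^{2}}{6} + \frac{2 A}{3}\right) = \frac{5}{6} + \frac{A^{2}}{6} + \frac{2 A}{3}$)
$2 \frac{u}{-10} o{\left(\left(1 + 1\right) \left(1 - 1\right) \right)} = 2 \frac{4}{-10} \left(\frac{5}{6} + \frac{\left(\left(1 + 1\right) \left(1 - 1\right)\right)^{2}}{6} + \frac{2 \left(1 + 1\right) \left(1 - 1\right)}{3}\right) = 2 \cdot 4 \left(- \frac{1}{10}\right) \left(\frac{5}{6} + \frac{\left(2 \cdot 0\right)^{2}}{6} + \frac{2 \cdot 2 \cdot 0}{3}\right) = 2 \left(- \frac{2}{5}\right) \left(\frac{5}{6} + \frac{0^{2}}{6} + \frac{2}{3} \cdot 0\right) = - \frac{4 \left(\frac{5}{6} + \frac{1}{6} \cdot 0 + 0\right)}{5} = - \frac{4 \left(\frac{5}{6} + 0 + 0\right)}{5} = \left(- \frac{4}{5}\right) \frac{5}{6} = - \frac{2}{3}$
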